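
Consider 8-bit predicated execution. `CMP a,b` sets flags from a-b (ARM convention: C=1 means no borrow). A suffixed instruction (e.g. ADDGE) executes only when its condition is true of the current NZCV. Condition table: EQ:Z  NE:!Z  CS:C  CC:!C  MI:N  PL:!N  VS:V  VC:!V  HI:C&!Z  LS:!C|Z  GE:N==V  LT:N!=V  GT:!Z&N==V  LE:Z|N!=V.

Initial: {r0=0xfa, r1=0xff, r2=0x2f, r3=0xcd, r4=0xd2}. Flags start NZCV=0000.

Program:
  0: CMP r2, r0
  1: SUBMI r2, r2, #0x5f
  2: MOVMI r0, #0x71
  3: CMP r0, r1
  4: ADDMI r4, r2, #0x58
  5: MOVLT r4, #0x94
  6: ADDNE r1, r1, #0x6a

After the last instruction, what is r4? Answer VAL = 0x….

VAL = 0x94

[0] flags=0000 → (cmp)
[1] flags=0000 MI?F → skip
[2] flags=0000 MI?F → skip
[3] flags=1000 → (cmp)
[4] flags=1000 MI?T → r4=0x87
[5] flags=1000 LT?T → r4=0x94
[6] flags=1000 NE?T → r1=0x69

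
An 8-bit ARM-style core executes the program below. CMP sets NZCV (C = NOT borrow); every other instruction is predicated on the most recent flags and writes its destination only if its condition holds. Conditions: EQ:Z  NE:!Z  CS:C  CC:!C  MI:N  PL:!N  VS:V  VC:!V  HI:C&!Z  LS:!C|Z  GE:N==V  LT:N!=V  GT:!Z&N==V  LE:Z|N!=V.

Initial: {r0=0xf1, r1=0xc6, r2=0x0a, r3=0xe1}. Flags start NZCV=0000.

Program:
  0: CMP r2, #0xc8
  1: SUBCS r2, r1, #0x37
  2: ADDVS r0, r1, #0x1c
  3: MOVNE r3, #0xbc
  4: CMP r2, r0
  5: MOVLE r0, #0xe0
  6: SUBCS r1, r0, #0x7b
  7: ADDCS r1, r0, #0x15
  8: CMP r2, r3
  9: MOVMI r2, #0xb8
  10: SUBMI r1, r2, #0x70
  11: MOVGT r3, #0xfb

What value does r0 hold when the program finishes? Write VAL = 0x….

VAL = 0xf1

0: ✓ CMP  NZCV=0000
1: · SUBCS
2: · ADDVS
3: ✓ MOVNE  r3←0xbc
4: ✓ CMP  NZCV=0000
5: · MOVLE
6: · SUBCS
7: · ADDCS
8: ✓ CMP  NZCV=0000
9: · MOVMI
10: · SUBMI
11: ✓ MOVGT  r3←0xfb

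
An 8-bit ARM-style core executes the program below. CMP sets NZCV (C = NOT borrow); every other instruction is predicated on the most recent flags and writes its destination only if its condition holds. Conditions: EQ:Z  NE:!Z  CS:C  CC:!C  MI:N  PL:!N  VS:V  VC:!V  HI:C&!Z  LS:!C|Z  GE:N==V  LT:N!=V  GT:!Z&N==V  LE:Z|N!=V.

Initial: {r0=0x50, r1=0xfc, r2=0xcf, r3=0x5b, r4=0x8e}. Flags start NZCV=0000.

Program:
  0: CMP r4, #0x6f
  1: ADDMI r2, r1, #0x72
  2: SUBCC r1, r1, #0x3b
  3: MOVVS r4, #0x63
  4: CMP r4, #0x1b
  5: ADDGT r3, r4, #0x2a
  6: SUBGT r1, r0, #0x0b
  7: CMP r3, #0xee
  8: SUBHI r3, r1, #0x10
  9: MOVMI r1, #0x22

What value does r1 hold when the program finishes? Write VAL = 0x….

VAL = 0x22

0: ✓ CMP  NZCV=0011
1: · ADDMI
2: · SUBCC
3: ✓ MOVVS  r4←0x63
4: ✓ CMP  NZCV=0010
5: ✓ ADDGT  r3←0x8d
6: ✓ SUBGT  r1←0x45
7: ✓ CMP  NZCV=1000
8: · SUBHI
9: ✓ MOVMI  r1←0x22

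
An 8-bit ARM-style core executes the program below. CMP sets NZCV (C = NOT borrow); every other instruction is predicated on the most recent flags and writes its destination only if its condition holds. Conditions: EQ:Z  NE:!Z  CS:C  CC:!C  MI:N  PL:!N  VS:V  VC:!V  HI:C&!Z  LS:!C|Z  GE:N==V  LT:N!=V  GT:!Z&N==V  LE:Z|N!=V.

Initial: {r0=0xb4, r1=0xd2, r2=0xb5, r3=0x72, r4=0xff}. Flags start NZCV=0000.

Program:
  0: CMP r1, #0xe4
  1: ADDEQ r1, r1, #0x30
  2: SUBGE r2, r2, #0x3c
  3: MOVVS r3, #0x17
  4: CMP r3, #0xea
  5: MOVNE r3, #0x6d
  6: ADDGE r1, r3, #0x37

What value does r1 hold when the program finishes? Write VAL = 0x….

VAL = 0xa4

0: ✓ CMP  NZCV=1000
1: · ADDEQ
2: · SUBGE
3: · MOVVS
4: ✓ CMP  NZCV=1001
5: ✓ MOVNE  r3←0x6d
6: ✓ ADDGE  r1←0xa4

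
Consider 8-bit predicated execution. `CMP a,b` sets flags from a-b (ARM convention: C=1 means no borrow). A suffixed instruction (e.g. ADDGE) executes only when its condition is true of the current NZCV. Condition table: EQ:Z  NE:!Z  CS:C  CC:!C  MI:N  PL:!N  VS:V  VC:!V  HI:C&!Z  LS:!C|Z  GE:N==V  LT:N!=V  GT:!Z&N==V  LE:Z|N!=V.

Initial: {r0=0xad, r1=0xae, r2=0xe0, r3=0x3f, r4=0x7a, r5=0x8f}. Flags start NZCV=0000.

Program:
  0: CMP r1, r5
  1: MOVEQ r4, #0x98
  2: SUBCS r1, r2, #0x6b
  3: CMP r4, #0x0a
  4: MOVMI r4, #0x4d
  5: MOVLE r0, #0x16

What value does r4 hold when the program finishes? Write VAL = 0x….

0: ✓ CMP  NZCV=0010
1: · MOVEQ
2: ✓ SUBCS  r1←0x75
3: ✓ CMP  NZCV=0010
4: · MOVMI
5: · MOVLE

VAL = 0x7a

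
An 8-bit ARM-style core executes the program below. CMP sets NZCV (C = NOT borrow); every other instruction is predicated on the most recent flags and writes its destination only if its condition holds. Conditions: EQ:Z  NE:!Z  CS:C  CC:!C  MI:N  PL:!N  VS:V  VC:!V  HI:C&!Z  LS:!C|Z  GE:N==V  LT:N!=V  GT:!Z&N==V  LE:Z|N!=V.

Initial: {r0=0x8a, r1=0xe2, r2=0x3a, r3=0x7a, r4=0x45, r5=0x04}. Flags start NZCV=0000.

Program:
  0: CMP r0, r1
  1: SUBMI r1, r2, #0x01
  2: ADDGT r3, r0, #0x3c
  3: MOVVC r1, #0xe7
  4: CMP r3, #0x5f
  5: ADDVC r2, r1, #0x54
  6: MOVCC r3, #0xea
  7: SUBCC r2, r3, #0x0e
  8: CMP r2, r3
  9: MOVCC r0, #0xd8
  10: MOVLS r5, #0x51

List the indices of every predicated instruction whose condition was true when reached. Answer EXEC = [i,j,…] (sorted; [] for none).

[0] flags=1000 → (cmp)
[1] flags=1000 MI?T → r1=0x39
[2] flags=1000 GT?F → skip
[3] flags=1000 VC?T → r1=0xe7
[4] flags=0010 → (cmp)
[5] flags=0010 VC?T → r2=0x3b
[6] flags=0010 CC?F → skip
[7] flags=0010 CC?F → skip
[8] flags=1000 → (cmp)
[9] flags=1000 CC?T → r0=0xd8
[10] flags=1000 LS?T → r5=0x51

EXEC = [1,3,5,9,10]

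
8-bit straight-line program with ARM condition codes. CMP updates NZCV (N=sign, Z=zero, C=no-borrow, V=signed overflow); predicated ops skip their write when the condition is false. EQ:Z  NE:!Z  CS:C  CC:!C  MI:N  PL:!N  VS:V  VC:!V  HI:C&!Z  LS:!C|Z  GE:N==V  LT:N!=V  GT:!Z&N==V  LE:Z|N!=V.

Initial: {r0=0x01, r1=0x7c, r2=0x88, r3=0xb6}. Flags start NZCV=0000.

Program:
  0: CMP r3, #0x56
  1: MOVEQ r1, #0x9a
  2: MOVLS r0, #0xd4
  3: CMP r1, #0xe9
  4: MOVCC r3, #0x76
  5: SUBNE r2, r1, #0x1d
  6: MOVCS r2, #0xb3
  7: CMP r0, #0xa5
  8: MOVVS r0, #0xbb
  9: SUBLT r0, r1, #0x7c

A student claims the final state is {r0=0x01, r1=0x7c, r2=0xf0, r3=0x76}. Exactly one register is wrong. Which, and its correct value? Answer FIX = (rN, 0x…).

0: ✓ CMP  NZCV=0011
1: · MOVEQ
2: · MOVLS
3: ✓ CMP  NZCV=1001
4: ✓ MOVCC  r3←0x76
5: ✓ SUBNE  r2←0x5f
6: · MOVCS
7: ✓ CMP  NZCV=0000
8: · MOVVS
9: · SUBLT

FIX = (r2, 0x5f)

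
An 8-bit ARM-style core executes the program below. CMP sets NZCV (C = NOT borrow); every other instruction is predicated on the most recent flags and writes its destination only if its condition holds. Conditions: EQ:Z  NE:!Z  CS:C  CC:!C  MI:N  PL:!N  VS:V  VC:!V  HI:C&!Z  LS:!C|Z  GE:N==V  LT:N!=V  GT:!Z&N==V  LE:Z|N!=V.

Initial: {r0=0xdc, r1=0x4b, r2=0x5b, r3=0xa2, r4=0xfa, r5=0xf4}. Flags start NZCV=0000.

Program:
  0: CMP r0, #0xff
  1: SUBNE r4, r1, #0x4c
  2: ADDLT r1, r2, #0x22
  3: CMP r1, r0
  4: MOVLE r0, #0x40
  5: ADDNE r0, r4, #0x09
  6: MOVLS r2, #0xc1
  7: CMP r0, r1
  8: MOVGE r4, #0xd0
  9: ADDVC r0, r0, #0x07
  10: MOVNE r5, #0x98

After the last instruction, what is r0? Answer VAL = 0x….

VAL = 0x0f

0: ✓ CMP  NZCV=1000
1: ✓ SUBNE  r4←0xff
2: ✓ ADDLT  r1←0x7d
3: ✓ CMP  NZCV=1001
4: · MOVLE
5: ✓ ADDNE  r0←0x08
6: ✓ MOVLS  r2←0xc1
7: ✓ CMP  NZCV=1000
8: · MOVGE
9: ✓ ADDVC  r0←0x0f
10: ✓ MOVNE  r5←0x98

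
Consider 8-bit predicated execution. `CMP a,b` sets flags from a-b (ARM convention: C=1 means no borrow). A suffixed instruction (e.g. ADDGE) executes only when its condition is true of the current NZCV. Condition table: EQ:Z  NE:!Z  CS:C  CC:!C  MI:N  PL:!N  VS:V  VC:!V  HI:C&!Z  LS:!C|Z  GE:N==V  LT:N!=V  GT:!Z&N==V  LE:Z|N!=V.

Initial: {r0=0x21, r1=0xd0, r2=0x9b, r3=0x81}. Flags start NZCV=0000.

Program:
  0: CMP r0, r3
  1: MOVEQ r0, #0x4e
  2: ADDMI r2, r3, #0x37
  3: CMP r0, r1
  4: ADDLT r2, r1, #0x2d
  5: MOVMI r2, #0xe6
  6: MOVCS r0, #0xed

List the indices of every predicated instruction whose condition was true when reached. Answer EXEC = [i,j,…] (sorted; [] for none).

0: ✓ CMP  NZCV=1001
1: · MOVEQ
2: ✓ ADDMI  r2←0xb8
3: ✓ CMP  NZCV=0000
4: · ADDLT
5: · MOVMI
6: · MOVCS

EXEC = [2]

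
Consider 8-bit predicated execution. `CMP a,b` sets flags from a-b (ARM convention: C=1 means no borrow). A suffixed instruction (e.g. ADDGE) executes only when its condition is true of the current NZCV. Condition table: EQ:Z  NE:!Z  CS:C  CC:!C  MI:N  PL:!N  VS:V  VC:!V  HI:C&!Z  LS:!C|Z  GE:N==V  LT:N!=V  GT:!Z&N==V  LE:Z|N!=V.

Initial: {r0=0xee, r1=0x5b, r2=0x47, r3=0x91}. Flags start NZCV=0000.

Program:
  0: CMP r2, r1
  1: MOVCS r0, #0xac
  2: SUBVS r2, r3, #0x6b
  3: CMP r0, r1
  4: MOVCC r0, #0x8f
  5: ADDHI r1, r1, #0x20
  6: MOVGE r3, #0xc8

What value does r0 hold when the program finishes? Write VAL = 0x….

[0] flags=1000 → (cmp)
[1] flags=1000 CS?F → skip
[2] flags=1000 VS?F → skip
[3] flags=1010 → (cmp)
[4] flags=1010 CC?F → skip
[5] flags=1010 HI?T → r1=0x7b
[6] flags=1010 GE?F → skip

VAL = 0xee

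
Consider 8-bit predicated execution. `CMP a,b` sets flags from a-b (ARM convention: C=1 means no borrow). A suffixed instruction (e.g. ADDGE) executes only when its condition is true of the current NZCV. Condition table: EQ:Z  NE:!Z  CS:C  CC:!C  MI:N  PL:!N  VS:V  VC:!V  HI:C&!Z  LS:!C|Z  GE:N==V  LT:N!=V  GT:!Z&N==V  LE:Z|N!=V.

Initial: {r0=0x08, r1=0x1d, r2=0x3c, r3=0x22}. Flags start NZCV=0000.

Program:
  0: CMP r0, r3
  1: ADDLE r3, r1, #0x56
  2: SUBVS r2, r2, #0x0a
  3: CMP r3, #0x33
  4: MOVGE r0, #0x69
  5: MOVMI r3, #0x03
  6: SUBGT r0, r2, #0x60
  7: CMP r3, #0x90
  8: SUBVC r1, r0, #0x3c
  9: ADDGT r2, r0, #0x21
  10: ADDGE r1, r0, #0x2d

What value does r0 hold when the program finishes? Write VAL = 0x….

VAL = 0xdc

[0] flags=1000 → (cmp)
[1] flags=1000 LE?T → r3=0x73
[2] flags=1000 VS?F → skip
[3] flags=0010 → (cmp)
[4] flags=0010 GE?T → r0=0x69
[5] flags=0010 MI?F → skip
[6] flags=0010 GT?T → r0=0xdc
[7] flags=1001 → (cmp)
[8] flags=1001 VC?F → skip
[9] flags=1001 GT?T → r2=0xfd
[10] flags=1001 GE?T → r1=0x09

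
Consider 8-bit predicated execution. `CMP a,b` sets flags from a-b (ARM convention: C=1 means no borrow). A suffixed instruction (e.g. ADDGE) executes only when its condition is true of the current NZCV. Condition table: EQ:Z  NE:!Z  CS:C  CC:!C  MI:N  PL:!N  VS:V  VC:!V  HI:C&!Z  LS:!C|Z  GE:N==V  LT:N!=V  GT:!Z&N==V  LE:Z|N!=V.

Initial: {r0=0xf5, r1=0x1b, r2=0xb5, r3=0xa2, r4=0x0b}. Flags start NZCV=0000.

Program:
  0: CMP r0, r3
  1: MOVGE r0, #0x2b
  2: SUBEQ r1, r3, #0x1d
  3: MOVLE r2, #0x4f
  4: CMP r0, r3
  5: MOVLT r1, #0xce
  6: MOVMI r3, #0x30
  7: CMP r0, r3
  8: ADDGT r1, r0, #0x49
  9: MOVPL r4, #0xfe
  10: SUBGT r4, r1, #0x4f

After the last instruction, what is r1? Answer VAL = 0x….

[0] flags=0010 → (cmp)
[1] flags=0010 GE?T → r0=0x2b
[2] flags=0010 EQ?F → skip
[3] flags=0010 LE?F → skip
[4] flags=1001 → (cmp)
[5] flags=1001 LT?F → skip
[6] flags=1001 MI?T → r3=0x30
[7] flags=1000 → (cmp)
[8] flags=1000 GT?F → skip
[9] flags=1000 PL?F → skip
[10] flags=1000 GT?F → skip

VAL = 0x1b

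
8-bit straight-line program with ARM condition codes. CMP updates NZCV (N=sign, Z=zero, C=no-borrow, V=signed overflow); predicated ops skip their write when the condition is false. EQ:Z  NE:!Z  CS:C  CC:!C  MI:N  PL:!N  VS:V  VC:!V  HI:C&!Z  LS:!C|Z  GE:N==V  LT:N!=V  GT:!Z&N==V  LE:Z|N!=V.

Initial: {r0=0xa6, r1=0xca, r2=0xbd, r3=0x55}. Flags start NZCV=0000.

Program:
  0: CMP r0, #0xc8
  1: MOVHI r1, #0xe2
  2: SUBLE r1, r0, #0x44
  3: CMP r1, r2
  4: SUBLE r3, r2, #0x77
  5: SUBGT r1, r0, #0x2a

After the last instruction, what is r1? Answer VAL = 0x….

[0] flags=1000 → (cmp)
[1] flags=1000 HI?F → skip
[2] flags=1000 LE?T → r1=0x62
[3] flags=1001 → (cmp)
[4] flags=1001 LE?F → skip
[5] flags=1001 GT?T → r1=0x7c

VAL = 0x7c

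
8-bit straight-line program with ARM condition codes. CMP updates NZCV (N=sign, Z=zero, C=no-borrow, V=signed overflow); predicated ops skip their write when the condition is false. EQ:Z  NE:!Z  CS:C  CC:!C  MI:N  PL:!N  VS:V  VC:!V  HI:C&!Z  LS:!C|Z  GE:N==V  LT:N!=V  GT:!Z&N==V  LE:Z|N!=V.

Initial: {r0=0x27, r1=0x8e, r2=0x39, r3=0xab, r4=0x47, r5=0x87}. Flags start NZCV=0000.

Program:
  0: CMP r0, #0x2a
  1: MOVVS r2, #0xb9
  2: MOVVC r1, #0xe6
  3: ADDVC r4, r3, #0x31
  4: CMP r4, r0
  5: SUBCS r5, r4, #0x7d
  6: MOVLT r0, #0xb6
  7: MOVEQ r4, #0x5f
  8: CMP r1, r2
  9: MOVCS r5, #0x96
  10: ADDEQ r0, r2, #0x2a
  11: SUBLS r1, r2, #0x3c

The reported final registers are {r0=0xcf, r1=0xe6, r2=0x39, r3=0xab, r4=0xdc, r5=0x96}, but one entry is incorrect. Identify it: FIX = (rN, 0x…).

[0] flags=1000 → (cmp)
[1] flags=1000 VS?F → skip
[2] flags=1000 VC?T → r1=0xe6
[3] flags=1000 VC?T → r4=0xdc
[4] flags=1010 → (cmp)
[5] flags=1010 CS?T → r5=0x5f
[6] flags=1010 LT?T → r0=0xb6
[7] flags=1010 EQ?F → skip
[8] flags=1010 → (cmp)
[9] flags=1010 CS?T → r5=0x96
[10] flags=1010 EQ?F → skip
[11] flags=1010 LS?F → skip

FIX = (r0, 0xb6)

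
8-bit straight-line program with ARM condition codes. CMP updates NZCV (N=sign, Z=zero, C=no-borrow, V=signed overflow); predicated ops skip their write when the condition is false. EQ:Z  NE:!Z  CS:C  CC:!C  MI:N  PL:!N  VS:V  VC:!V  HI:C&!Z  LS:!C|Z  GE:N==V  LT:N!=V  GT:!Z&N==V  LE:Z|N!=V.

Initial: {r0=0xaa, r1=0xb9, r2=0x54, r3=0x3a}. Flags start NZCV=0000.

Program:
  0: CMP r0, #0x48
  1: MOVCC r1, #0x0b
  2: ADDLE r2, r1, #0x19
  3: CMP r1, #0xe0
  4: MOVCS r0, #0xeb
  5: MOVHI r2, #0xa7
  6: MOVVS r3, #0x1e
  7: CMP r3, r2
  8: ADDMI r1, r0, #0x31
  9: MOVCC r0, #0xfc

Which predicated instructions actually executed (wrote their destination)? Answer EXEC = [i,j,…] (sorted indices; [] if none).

0: ✓ CMP  NZCV=0011
1: · MOVCC
2: ✓ ADDLE  r2←0xd2
3: ✓ CMP  NZCV=1000
4: · MOVCS
5: · MOVHI
6: · MOVVS
7: ✓ CMP  NZCV=0000
8: · ADDMI
9: ✓ MOVCC  r0←0xfc

EXEC = [2,9]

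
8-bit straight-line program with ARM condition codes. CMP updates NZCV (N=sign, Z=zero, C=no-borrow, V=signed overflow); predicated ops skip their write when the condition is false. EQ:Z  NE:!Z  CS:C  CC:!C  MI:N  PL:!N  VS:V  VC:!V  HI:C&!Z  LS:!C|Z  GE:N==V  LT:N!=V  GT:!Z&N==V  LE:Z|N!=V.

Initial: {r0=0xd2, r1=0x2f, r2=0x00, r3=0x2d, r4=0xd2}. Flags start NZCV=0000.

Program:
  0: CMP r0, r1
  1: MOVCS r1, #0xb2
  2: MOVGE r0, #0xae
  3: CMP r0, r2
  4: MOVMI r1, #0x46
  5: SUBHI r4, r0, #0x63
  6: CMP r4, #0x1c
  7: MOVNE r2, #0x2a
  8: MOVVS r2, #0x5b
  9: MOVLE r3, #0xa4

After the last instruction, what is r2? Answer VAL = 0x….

[0] flags=1010 → (cmp)
[1] flags=1010 CS?T → r1=0xb2
[2] flags=1010 GE?F → skip
[3] flags=1010 → (cmp)
[4] flags=1010 MI?T → r1=0x46
[5] flags=1010 HI?T → r4=0x6f
[6] flags=0010 → (cmp)
[7] flags=0010 NE?T → r2=0x2a
[8] flags=0010 VS?F → skip
[9] flags=0010 LE?F → skip

VAL = 0x2a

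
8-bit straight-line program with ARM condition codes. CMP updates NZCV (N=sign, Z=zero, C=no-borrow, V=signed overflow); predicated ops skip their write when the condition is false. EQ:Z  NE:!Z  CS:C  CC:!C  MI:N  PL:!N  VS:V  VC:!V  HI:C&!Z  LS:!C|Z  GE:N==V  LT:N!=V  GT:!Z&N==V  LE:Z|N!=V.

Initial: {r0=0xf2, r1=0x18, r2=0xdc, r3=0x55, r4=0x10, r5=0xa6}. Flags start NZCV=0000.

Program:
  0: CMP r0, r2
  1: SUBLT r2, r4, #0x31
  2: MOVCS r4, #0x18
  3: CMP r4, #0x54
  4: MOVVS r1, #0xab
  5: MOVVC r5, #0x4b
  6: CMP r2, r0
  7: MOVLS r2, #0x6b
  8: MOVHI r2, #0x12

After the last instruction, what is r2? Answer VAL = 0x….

VAL = 0x6b

[0] flags=0010 → (cmp)
[1] flags=0010 LT?F → skip
[2] flags=0010 CS?T → r4=0x18
[3] flags=1000 → (cmp)
[4] flags=1000 VS?F → skip
[5] flags=1000 VC?T → r5=0x4b
[6] flags=1000 → (cmp)
[7] flags=1000 LS?T → r2=0x6b
[8] flags=1000 HI?F → skip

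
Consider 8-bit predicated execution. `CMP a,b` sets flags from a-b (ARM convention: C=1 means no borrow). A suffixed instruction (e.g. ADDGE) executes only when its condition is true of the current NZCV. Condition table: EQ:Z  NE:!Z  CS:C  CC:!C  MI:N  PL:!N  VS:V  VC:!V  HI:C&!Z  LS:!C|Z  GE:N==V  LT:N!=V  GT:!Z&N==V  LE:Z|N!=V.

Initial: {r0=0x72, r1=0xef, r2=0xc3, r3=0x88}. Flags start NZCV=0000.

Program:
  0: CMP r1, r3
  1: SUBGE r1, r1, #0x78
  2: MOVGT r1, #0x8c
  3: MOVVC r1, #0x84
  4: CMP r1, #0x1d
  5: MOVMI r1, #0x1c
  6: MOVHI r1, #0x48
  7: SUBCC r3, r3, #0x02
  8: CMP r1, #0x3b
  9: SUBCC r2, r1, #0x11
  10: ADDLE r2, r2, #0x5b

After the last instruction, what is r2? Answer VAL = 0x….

VAL = 0xc3

0: ✓ CMP  NZCV=0010
1: ✓ SUBGE  r1←0x77
2: ✓ MOVGT  r1←0x8c
3: ✓ MOVVC  r1←0x84
4: ✓ CMP  NZCV=0011
5: · MOVMI
6: ✓ MOVHI  r1←0x48
7: · SUBCC
8: ✓ CMP  NZCV=0010
9: · SUBCC
10: · ADDLE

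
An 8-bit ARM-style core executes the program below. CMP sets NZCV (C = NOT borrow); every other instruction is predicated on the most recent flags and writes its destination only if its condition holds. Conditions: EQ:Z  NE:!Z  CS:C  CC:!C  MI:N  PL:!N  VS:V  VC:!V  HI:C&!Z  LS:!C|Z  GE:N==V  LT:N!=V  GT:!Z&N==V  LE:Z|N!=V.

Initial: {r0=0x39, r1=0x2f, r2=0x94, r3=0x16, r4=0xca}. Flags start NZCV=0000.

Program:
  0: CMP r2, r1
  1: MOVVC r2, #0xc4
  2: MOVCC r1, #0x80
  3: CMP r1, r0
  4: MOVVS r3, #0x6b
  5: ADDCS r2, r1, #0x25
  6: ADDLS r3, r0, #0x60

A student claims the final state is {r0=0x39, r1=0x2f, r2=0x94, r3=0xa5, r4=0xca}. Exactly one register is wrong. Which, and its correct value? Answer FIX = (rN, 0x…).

FIX = (r3, 0x99)

[0] flags=0011 → (cmp)
[1] flags=0011 VC?F → skip
[2] flags=0011 CC?F → skip
[3] flags=1000 → (cmp)
[4] flags=1000 VS?F → skip
[5] flags=1000 CS?F → skip
[6] flags=1000 LS?T → r3=0x99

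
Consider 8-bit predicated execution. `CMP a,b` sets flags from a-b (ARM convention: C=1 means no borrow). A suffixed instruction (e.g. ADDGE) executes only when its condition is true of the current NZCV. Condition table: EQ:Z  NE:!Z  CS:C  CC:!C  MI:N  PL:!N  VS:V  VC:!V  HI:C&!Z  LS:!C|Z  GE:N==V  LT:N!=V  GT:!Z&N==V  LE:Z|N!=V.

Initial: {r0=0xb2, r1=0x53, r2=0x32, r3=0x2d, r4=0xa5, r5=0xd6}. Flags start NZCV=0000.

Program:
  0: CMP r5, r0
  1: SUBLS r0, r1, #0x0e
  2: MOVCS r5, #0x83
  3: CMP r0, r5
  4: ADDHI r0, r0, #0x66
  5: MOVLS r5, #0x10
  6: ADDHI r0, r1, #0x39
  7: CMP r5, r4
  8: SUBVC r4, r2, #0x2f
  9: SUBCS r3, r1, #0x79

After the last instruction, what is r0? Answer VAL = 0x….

0: ✓ CMP  NZCV=0010
1: · SUBLS
2: ✓ MOVCS  r5←0x83
3: ✓ CMP  NZCV=0010
4: ✓ ADDHI  r0←0x18
5: · MOVLS
6: ✓ ADDHI  r0←0x8c
7: ✓ CMP  NZCV=1000
8: ✓ SUBVC  r4←0x03
9: · SUBCS

VAL = 0x8c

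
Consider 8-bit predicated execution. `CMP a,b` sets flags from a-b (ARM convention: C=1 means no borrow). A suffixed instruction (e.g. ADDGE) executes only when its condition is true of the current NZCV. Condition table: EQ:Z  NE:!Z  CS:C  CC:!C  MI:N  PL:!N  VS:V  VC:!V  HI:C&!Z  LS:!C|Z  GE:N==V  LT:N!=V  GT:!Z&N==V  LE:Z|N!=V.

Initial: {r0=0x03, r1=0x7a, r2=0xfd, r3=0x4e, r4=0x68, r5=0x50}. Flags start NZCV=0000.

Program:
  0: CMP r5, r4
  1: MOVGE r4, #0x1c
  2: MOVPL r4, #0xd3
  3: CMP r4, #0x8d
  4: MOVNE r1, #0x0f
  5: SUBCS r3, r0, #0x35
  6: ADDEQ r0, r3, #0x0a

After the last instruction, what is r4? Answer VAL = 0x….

VAL = 0x68

[0] flags=1000 → (cmp)
[1] flags=1000 GE?F → skip
[2] flags=1000 PL?F → skip
[3] flags=1001 → (cmp)
[4] flags=1001 NE?T → r1=0x0f
[5] flags=1001 CS?F → skip
[6] flags=1001 EQ?F → skip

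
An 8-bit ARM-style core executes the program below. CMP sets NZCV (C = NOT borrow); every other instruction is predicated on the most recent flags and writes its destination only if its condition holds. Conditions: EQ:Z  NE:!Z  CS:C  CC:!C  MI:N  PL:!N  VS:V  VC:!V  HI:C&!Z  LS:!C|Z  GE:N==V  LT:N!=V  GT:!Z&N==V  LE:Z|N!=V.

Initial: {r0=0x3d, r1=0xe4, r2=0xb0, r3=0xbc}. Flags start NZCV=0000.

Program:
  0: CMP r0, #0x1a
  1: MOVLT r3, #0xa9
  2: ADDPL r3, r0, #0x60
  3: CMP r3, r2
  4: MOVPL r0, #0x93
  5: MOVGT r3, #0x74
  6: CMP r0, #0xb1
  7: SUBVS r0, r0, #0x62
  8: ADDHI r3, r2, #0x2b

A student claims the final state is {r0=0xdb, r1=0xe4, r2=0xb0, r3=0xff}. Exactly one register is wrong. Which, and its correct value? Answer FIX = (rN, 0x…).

FIX = (r3, 0x9d)

[0] flags=0010 → (cmp)
[1] flags=0010 LT?F → skip
[2] flags=0010 PL?T → r3=0x9d
[3] flags=1000 → (cmp)
[4] flags=1000 PL?F → skip
[5] flags=1000 GT?F → skip
[6] flags=1001 → (cmp)
[7] flags=1001 VS?T → r0=0xdb
[8] flags=1001 HI?F → skip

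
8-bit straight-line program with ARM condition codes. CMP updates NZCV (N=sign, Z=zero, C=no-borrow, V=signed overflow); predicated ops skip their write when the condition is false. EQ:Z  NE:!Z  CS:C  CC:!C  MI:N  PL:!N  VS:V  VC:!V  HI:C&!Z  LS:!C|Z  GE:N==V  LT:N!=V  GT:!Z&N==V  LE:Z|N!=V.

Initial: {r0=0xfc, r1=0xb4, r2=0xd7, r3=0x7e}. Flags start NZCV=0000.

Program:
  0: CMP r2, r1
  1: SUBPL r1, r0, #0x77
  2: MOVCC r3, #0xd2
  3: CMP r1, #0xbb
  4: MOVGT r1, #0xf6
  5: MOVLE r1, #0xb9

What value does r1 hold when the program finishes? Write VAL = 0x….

VAL = 0xb9

0: ✓ CMP  NZCV=0010
1: ✓ SUBPL  r1←0x85
2: · MOVCC
3: ✓ CMP  NZCV=1000
4: · MOVGT
5: ✓ MOVLE  r1←0xb9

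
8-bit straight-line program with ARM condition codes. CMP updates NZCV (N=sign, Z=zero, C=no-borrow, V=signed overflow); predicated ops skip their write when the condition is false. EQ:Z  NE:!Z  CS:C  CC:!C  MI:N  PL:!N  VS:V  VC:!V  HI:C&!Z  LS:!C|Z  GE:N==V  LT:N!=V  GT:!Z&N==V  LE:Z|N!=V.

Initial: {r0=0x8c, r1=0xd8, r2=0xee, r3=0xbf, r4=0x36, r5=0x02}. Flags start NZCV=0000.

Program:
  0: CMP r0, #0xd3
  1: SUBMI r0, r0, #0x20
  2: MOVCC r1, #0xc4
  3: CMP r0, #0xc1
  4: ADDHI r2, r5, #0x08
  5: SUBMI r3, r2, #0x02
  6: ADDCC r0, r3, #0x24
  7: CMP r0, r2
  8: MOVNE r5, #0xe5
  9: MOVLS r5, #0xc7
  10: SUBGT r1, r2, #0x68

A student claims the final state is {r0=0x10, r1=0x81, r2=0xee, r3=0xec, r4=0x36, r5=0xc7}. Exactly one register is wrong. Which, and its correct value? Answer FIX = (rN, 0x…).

[0] flags=1000 → (cmp)
[1] flags=1000 MI?T → r0=0x6c
[2] flags=1000 CC?T → r1=0xc4
[3] flags=1001 → (cmp)
[4] flags=1001 HI?F → skip
[5] flags=1001 MI?T → r3=0xec
[6] flags=1001 CC?T → r0=0x10
[7] flags=0000 → (cmp)
[8] flags=0000 NE?T → r5=0xe5
[9] flags=0000 LS?T → r5=0xc7
[10] flags=0000 GT?T → r1=0x86

FIX = (r1, 0x86)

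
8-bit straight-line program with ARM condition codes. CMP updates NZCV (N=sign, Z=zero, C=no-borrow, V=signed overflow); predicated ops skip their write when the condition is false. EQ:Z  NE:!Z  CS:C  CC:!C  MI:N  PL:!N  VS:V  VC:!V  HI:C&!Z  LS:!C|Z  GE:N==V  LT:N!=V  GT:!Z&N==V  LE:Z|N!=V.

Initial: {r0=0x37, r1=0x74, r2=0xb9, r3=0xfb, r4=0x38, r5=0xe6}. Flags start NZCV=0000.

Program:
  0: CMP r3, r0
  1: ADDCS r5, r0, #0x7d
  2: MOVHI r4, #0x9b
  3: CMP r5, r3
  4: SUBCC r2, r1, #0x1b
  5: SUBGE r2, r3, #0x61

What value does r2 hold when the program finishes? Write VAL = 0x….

0: ✓ CMP  NZCV=1010
1: ✓ ADDCS  r5←0xb4
2: ✓ MOVHI  r4←0x9b
3: ✓ CMP  NZCV=1000
4: ✓ SUBCC  r2←0x59
5: · SUBGE

VAL = 0x59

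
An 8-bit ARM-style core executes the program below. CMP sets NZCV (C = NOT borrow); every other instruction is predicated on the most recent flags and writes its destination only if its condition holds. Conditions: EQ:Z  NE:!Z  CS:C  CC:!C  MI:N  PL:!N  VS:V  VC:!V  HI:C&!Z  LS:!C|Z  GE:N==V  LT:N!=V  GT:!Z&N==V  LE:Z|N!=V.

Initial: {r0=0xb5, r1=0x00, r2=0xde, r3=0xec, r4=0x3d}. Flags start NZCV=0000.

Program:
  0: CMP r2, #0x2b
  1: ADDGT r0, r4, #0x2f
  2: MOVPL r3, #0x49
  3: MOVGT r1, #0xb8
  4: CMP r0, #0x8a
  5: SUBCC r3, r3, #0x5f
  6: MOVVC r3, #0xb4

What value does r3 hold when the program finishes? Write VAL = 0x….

VAL = 0xb4

0: ✓ CMP  NZCV=1010
1: · ADDGT
2: · MOVPL
3: · MOVGT
4: ✓ CMP  NZCV=0010
5: · SUBCC
6: ✓ MOVVC  r3←0xb4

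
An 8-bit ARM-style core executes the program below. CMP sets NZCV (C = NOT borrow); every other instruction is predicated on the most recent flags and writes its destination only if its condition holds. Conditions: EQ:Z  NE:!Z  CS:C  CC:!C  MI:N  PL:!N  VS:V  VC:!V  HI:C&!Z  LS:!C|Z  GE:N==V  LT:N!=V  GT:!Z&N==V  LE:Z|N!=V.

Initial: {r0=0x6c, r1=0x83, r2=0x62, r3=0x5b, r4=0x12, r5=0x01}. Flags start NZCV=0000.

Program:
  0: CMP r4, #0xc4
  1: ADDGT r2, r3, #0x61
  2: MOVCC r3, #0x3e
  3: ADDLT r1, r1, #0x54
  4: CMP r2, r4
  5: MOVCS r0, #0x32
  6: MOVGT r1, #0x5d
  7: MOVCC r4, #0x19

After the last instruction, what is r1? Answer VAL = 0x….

[0] flags=0000 → (cmp)
[1] flags=0000 GT?T → r2=0xbc
[2] flags=0000 CC?T → r3=0x3e
[3] flags=0000 LT?F → skip
[4] flags=1010 → (cmp)
[5] flags=1010 CS?T → r0=0x32
[6] flags=1010 GT?F → skip
[7] flags=1010 CC?F → skip

VAL = 0x83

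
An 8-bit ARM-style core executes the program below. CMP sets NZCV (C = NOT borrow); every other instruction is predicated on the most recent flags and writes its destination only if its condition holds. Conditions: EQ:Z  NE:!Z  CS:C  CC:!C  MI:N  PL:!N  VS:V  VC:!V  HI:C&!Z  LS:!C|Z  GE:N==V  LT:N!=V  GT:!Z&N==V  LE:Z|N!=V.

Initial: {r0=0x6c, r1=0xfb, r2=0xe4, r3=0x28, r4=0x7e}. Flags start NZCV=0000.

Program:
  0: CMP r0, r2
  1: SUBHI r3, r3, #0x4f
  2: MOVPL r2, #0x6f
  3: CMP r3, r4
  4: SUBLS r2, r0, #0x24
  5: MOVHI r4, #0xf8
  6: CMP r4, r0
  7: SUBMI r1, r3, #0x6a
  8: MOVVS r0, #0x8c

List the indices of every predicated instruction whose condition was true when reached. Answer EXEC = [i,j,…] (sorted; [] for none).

[0] flags=1001 → (cmp)
[1] flags=1001 HI?F → skip
[2] flags=1001 PL?F → skip
[3] flags=1000 → (cmp)
[4] flags=1000 LS?T → r2=0x48
[5] flags=1000 HI?F → skip
[6] flags=0010 → (cmp)
[7] flags=0010 MI?F → skip
[8] flags=0010 VS?F → skip

EXEC = [4]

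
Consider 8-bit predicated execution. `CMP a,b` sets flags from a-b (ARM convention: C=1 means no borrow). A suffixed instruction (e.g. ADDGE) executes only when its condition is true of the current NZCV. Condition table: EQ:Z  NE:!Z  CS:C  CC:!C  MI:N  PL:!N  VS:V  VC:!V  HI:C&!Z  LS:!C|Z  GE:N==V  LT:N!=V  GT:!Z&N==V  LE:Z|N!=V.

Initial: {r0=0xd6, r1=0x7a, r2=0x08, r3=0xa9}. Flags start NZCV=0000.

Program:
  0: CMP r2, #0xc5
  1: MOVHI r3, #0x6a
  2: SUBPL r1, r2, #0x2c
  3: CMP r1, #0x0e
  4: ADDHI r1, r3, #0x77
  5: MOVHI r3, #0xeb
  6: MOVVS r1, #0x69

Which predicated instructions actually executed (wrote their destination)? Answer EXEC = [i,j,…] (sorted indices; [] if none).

EXEC = [2,4,5]

0: ✓ CMP  NZCV=0000
1: · MOVHI
2: ✓ SUBPL  r1←0xdc
3: ✓ CMP  NZCV=1010
4: ✓ ADDHI  r1←0x20
5: ✓ MOVHI  r3←0xeb
6: · MOVVS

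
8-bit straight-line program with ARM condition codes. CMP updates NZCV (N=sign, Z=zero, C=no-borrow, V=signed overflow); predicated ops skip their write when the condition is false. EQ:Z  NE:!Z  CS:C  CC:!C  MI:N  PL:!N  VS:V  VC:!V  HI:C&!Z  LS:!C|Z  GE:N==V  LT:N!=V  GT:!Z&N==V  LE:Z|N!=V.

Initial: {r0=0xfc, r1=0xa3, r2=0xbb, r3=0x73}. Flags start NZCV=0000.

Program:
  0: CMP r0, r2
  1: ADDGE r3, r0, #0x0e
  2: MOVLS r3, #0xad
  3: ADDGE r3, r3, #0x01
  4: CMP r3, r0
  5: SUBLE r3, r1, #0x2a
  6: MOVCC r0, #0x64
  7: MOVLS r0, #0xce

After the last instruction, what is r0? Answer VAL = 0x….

VAL = 0xce

0: ✓ CMP  NZCV=0010
1: ✓ ADDGE  r3←0x0a
2: · MOVLS
3: ✓ ADDGE  r3←0x0b
4: ✓ CMP  NZCV=0000
5: · SUBLE
6: ✓ MOVCC  r0←0x64
7: ✓ MOVLS  r0←0xce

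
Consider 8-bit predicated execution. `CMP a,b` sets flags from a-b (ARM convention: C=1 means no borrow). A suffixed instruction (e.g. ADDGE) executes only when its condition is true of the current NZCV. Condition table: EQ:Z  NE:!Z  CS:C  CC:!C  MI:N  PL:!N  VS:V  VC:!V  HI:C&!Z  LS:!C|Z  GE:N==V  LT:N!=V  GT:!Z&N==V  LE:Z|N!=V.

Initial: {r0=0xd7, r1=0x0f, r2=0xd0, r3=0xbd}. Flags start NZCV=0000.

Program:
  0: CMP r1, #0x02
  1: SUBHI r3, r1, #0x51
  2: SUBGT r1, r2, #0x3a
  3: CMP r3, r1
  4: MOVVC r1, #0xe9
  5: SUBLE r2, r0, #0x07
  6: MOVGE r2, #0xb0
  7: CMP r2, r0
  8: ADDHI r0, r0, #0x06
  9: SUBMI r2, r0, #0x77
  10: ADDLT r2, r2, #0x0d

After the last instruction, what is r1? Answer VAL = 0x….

VAL = 0xe9

0: ✓ CMP  NZCV=0010
1: ✓ SUBHI  r3←0xbe
2: ✓ SUBGT  r1←0x96
3: ✓ CMP  NZCV=0010
4: ✓ MOVVC  r1←0xe9
5: · SUBLE
6: ✓ MOVGE  r2←0xb0
7: ✓ CMP  NZCV=1000
8: · ADDHI
9: ✓ SUBMI  r2←0x60
10: ✓ ADDLT  r2←0x6d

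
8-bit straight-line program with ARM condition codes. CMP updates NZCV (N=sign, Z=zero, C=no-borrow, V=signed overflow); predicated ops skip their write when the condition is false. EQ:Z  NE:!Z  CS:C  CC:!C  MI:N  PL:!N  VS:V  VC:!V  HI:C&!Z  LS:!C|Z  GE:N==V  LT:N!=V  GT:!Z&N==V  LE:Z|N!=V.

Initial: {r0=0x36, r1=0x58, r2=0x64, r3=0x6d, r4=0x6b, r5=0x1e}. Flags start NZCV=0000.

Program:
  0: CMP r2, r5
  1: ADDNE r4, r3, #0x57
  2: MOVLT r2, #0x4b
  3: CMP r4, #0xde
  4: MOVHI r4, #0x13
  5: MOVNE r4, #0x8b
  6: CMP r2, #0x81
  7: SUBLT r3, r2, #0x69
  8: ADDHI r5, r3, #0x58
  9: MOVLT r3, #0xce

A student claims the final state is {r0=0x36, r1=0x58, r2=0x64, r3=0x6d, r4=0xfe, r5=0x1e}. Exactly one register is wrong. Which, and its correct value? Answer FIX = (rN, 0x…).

FIX = (r4, 0x8b)

0: ✓ CMP  NZCV=0010
1: ✓ ADDNE  r4←0xc4
2: · MOVLT
3: ✓ CMP  NZCV=1000
4: · MOVHI
5: ✓ MOVNE  r4←0x8b
6: ✓ CMP  NZCV=1001
7: · SUBLT
8: · ADDHI
9: · MOVLT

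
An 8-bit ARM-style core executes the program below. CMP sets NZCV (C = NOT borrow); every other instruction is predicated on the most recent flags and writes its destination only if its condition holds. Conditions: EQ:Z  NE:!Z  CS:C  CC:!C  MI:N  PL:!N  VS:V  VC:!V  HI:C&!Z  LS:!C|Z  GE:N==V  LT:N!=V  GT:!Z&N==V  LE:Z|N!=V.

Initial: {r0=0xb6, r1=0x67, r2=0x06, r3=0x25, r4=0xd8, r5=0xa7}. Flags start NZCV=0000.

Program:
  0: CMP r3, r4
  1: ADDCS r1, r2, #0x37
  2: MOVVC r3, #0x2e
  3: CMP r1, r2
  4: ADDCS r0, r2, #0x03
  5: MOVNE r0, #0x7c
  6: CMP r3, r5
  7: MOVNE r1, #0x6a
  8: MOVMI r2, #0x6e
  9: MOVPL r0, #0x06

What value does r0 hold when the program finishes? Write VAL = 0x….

VAL = 0x7c

[0] flags=0000 → (cmp)
[1] flags=0000 CS?F → skip
[2] flags=0000 VC?T → r3=0x2e
[3] flags=0010 → (cmp)
[4] flags=0010 CS?T → r0=0x09
[5] flags=0010 NE?T → r0=0x7c
[6] flags=1001 → (cmp)
[7] flags=1001 NE?T → r1=0x6a
[8] flags=1001 MI?T → r2=0x6e
[9] flags=1001 PL?F → skip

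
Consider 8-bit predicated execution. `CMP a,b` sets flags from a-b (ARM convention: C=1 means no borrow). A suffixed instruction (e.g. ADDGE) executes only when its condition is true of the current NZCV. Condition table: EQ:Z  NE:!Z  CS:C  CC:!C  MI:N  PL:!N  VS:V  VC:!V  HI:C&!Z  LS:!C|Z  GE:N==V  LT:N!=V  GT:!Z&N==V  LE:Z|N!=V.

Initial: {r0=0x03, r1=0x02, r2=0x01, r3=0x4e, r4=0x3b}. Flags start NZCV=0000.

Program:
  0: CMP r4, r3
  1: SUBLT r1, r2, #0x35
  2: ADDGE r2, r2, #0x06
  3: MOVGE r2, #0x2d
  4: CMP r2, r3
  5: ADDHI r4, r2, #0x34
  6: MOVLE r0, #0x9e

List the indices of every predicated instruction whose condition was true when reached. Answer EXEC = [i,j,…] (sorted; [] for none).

EXEC = [1,6]

0: ✓ CMP  NZCV=1000
1: ✓ SUBLT  r1←0xcc
2: · ADDGE
3: · MOVGE
4: ✓ CMP  NZCV=1000
5: · ADDHI
6: ✓ MOVLE  r0←0x9e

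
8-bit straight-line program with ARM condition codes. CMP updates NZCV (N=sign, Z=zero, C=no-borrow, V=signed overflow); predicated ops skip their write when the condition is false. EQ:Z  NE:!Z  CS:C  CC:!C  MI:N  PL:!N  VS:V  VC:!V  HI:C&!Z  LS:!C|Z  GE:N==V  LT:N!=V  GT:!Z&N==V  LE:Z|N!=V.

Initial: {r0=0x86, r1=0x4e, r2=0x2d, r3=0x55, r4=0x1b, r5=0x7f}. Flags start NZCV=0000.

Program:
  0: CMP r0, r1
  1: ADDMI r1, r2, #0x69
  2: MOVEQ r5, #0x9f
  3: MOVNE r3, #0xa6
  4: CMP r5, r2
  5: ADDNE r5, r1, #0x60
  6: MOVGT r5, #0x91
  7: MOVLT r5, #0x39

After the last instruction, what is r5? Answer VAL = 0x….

VAL = 0x91

0: ✓ CMP  NZCV=0011
1: · ADDMI
2: · MOVEQ
3: ✓ MOVNE  r3←0xa6
4: ✓ CMP  NZCV=0010
5: ✓ ADDNE  r5←0xae
6: ✓ MOVGT  r5←0x91
7: · MOVLT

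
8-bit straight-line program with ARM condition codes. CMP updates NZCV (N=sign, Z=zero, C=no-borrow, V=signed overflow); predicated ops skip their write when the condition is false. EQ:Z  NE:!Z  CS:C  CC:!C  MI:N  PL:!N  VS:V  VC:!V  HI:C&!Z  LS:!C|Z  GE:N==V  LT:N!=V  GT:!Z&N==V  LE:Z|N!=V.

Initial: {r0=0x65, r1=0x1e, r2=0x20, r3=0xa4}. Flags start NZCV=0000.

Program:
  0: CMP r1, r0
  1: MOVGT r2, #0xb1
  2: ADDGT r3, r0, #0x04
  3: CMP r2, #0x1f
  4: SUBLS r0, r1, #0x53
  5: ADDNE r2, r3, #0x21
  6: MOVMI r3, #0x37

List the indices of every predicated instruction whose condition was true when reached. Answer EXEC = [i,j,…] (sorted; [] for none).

[0] flags=1000 → (cmp)
[1] flags=1000 GT?F → skip
[2] flags=1000 GT?F → skip
[3] flags=0010 → (cmp)
[4] flags=0010 LS?F → skip
[5] flags=0010 NE?T → r2=0xc5
[6] flags=0010 MI?F → skip

EXEC = [5]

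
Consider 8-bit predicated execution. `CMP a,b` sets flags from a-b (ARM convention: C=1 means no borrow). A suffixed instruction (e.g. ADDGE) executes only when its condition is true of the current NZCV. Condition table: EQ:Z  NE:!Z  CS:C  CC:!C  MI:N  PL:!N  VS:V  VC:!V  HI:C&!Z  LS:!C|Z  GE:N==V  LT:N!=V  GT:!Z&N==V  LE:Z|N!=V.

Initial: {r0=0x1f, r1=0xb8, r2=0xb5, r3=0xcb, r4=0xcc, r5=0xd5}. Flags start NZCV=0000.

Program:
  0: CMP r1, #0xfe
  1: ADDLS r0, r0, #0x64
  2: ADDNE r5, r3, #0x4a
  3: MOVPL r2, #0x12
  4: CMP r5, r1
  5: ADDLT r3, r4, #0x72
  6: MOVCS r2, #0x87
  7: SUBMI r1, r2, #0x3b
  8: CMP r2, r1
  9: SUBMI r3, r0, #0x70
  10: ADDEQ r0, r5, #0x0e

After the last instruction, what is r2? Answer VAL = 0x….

[0] flags=1000 → (cmp)
[1] flags=1000 LS?T → r0=0x83
[2] flags=1000 NE?T → r5=0x15
[3] flags=1000 PL?F → skip
[4] flags=0000 → (cmp)
[5] flags=0000 LT?F → skip
[6] flags=0000 CS?F → skip
[7] flags=0000 MI?F → skip
[8] flags=1000 → (cmp)
[9] flags=1000 MI?T → r3=0x13
[10] flags=1000 EQ?F → skip

VAL = 0xb5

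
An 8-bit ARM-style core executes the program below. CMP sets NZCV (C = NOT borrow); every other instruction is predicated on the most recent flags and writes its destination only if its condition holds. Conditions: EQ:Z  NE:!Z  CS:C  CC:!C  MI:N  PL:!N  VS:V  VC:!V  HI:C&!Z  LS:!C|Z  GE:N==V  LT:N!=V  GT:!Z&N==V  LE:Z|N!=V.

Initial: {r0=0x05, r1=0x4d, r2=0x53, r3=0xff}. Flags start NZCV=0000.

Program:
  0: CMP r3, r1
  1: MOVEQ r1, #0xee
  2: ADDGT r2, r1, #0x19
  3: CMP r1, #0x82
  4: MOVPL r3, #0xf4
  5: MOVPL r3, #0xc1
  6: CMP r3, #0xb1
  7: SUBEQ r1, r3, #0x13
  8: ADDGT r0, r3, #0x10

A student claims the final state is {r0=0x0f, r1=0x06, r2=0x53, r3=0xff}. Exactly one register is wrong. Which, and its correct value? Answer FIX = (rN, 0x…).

FIX = (r1, 0x4d)

[0] flags=1010 → (cmp)
[1] flags=1010 EQ?F → skip
[2] flags=1010 GT?F → skip
[3] flags=1001 → (cmp)
[4] flags=1001 PL?F → skip
[5] flags=1001 PL?F → skip
[6] flags=0010 → (cmp)
[7] flags=0010 EQ?F → skip
[8] flags=0010 GT?T → r0=0x0f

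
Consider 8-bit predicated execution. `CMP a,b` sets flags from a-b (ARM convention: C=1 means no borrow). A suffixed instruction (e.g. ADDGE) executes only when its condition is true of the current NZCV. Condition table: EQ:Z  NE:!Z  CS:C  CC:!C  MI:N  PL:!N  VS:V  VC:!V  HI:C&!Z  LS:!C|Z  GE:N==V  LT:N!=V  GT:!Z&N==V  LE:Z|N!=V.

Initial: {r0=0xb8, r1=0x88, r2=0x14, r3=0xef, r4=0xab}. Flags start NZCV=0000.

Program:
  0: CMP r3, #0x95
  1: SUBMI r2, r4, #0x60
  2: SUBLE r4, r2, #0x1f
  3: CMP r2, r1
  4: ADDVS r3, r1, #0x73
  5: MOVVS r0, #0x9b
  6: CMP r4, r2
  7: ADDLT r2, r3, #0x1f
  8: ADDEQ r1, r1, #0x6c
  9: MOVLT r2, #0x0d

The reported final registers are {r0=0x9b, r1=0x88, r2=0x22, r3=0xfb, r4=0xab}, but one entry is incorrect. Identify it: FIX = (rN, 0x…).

FIX = (r2, 0x0d)

0: ✓ CMP  NZCV=0010
1: · SUBMI
2: · SUBLE
3: ✓ CMP  NZCV=1001
4: ✓ ADDVS  r3←0xfb
5: ✓ MOVVS  r0←0x9b
6: ✓ CMP  NZCV=1010
7: ✓ ADDLT  r2←0x1a
8: · ADDEQ
9: ✓ MOVLT  r2←0x0d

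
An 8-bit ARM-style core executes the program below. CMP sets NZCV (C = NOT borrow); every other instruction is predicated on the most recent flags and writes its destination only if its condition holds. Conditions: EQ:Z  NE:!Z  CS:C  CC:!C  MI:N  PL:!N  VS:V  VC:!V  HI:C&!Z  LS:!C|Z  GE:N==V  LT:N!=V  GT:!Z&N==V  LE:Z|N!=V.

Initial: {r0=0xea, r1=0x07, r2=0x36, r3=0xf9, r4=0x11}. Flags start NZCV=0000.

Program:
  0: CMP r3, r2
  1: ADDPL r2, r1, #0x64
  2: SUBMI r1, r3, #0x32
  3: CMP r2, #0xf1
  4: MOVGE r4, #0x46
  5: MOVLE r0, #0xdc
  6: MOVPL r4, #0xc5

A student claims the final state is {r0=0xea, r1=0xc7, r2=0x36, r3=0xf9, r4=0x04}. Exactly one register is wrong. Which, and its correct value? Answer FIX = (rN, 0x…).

0: ✓ CMP  NZCV=1010
1: · ADDPL
2: ✓ SUBMI  r1←0xc7
3: ✓ CMP  NZCV=0000
4: ✓ MOVGE  r4←0x46
5: · MOVLE
6: ✓ MOVPL  r4←0xc5

FIX = (r4, 0xc5)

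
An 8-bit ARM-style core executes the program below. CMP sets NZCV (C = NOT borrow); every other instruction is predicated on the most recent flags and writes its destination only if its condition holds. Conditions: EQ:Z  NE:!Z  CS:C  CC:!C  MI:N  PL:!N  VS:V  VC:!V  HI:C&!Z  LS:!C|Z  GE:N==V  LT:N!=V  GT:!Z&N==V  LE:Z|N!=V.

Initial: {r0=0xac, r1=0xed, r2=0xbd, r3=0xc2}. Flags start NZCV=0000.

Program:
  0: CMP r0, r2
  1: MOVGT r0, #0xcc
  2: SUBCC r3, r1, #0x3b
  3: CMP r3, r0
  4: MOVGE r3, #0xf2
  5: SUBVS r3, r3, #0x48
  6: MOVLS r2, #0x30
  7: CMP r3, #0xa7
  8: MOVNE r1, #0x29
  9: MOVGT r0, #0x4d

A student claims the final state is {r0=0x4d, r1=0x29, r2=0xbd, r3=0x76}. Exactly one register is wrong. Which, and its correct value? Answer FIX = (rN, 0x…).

FIX = (r3, 0xf2)

0: ✓ CMP  NZCV=1000
1: · MOVGT
2: ✓ SUBCC  r3←0xb2
3: ✓ CMP  NZCV=0010
4: ✓ MOVGE  r3←0xf2
5: · SUBVS
6: · MOVLS
7: ✓ CMP  NZCV=0010
8: ✓ MOVNE  r1←0x29
9: ✓ MOVGT  r0←0x4d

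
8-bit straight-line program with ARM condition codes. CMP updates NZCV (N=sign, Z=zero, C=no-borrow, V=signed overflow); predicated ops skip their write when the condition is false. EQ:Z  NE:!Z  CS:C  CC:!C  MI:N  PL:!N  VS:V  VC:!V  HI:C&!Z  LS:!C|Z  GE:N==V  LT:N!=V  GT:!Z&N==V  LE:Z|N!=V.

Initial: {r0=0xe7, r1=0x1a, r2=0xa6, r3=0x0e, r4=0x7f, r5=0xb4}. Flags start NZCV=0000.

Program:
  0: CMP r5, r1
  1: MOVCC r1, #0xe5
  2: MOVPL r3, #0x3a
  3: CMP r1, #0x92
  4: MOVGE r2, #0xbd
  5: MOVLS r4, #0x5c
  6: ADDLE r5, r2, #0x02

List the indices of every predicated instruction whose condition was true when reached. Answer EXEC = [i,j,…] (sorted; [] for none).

0: ✓ CMP  NZCV=1010
1: · MOVCC
2: · MOVPL
3: ✓ CMP  NZCV=1001
4: ✓ MOVGE  r2←0xbd
5: ✓ MOVLS  r4←0x5c
6: · ADDLE

EXEC = [4,5]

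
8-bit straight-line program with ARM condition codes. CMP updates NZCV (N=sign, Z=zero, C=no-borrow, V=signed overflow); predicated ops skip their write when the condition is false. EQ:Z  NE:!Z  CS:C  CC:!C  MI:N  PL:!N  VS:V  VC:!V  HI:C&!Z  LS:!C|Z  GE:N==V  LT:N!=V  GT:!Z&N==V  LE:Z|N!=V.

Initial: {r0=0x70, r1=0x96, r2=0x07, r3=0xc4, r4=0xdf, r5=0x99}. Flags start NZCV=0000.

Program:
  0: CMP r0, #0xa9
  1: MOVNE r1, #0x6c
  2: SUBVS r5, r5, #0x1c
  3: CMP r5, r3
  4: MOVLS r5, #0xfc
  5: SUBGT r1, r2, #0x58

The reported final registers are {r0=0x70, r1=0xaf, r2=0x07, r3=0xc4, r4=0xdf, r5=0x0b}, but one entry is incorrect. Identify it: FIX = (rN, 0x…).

FIX = (r5, 0xfc)

0: ✓ CMP  NZCV=1001
1: ✓ MOVNE  r1←0x6c
2: ✓ SUBVS  r5←0x7d
3: ✓ CMP  NZCV=1001
4: ✓ MOVLS  r5←0xfc
5: ✓ SUBGT  r1←0xaf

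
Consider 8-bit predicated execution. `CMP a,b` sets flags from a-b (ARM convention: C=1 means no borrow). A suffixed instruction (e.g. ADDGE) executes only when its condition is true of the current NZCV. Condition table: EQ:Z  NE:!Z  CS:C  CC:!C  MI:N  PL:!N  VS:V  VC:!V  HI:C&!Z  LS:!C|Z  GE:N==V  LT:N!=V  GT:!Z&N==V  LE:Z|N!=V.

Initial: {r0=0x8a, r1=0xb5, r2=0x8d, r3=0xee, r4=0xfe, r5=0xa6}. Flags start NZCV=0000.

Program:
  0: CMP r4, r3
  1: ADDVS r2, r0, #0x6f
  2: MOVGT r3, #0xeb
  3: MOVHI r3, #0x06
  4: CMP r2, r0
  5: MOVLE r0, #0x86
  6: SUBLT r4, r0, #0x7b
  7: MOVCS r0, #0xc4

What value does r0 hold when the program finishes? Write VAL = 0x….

[0] flags=0010 → (cmp)
[1] flags=0010 VS?F → skip
[2] flags=0010 GT?T → r3=0xeb
[3] flags=0010 HI?T → r3=0x06
[4] flags=0010 → (cmp)
[5] flags=0010 LE?F → skip
[6] flags=0010 LT?F → skip
[7] flags=0010 CS?T → r0=0xc4

VAL = 0xc4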